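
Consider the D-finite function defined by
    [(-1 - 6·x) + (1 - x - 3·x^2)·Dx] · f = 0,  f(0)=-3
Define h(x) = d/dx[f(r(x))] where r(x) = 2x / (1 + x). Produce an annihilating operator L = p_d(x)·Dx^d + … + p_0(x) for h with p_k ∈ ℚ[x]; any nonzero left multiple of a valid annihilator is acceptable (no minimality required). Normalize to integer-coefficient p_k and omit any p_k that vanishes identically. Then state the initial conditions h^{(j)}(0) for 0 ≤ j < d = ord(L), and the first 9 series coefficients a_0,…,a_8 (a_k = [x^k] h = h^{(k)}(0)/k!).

L = (14 + 78·x + 546·x^2 + 338·x^3) + (-1 - 14·x + 182·x^3 + 169·x^4)·Dx  (order 1).
h: a_k = -6, -84, -234, -2184, -5070, -42588, -92274, -738192, -1542294, …
ICs: h(0) = -6.

f: a_k = -3, -3, -12, -21, -57, -120, -291, -651, -1524, …
Change of var in L_f (x↦r) gives L₀.
h₀' ⇒ L via d/dx closure of L₀.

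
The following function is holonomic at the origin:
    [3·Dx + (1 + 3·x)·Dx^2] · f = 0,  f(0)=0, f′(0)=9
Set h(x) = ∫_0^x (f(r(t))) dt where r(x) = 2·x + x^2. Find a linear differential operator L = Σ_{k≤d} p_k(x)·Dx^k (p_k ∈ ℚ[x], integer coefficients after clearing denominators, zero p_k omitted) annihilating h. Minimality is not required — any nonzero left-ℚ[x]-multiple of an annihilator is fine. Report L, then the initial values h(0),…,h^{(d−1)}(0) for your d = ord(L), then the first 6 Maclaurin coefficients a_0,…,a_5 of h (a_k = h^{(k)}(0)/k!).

L = (5 + 6·x + 3·x^2)·Dx^2 + (1 + 7·x + 9·x^2 + 3·x^3)·Dx^3  (order 3).
h: a_k = 0, 0, 9, -15, 81/2, -1323/10, …
ICs: h(0) = 0, h′(0) = 0, h′′(0) = 18.

f: a_k = 0, 9, -27/2, 27, -243/4, 729/5, …
Change of var in L_f (x↦r) gives L₀.
∫: right-multiply L₀ by Dx.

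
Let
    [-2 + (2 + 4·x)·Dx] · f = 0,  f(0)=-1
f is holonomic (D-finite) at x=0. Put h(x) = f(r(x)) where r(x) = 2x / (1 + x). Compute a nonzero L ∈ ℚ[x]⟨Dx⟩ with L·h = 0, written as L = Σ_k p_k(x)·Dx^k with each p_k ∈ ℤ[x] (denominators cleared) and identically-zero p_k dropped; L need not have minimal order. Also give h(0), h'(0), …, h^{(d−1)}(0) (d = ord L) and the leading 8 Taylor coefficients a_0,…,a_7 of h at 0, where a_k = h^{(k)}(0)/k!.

f: a_k = -1, -1, 1/2, -1/2, 5/8, -7/8, 21/16, -33/16, …
Change of var in L_f (x↦r) gives L₀.
L = -2 + (1 + 6·x + 5·x^2)·Dx  (order 1).
h: a_k = -1, -2, 4, -10, 30, -102, 376, -1462, …
ICs: h(0) = -1.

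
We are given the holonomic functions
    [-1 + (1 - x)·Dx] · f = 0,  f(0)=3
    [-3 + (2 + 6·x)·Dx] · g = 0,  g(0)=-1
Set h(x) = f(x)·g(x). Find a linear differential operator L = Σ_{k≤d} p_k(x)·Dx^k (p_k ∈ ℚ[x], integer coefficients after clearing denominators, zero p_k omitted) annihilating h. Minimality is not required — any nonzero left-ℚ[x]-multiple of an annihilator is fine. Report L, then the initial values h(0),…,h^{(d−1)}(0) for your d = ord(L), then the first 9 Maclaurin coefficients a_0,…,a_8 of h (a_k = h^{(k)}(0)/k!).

f: a_k = 3, 3, 3, 3, 3, 3, 3, 3, 3, …
g: a_k = -1, -3/2, 9/8, -27/16, 405/128, -1701/256, 15309/1024, -72171/2048, 2814669/32768, …
f·g: L₀ = L_f ⊗_s L_g, ord ≤ 1·1.
L = (5 + 3·x) + (-2 - 4·x + 6·x^2)·Dx  (order 1).
h: a_k = -3, -15/2, -33/8, -147/16, 39/128, -5025/256, 25827/1024, -164859/2048, 5806263/32768, …
ICs: h(0) = -3.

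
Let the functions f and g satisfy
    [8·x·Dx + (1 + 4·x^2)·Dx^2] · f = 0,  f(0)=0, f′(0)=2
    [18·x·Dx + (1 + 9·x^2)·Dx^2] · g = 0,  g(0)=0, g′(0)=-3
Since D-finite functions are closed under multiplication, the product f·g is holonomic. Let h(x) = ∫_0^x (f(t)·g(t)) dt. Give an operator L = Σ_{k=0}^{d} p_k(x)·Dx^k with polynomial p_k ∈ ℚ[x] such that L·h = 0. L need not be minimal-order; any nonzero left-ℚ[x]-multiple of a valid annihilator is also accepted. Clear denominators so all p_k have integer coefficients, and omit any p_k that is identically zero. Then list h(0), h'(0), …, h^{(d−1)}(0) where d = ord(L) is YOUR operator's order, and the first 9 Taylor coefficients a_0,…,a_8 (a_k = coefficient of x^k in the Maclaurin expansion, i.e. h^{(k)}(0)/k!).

L = (-864·x - 18720·x^3 - 82944·x^5 + 134784·x^7 + 1119744·x^9)·Dx^2 + (-52 - 3036·x^2 - 33696·x^4 - 72576·x^6 + 471744·x^8 + 1679616·x^10)·Dx^3 + (-104·x - 2072·x^3 - 11232·x^5 + 13968·x^7 + 269568·x^9 + 559872·x^11)·Dx^4 + (-1 - 26·x^2 - 205·x^4 + 7380·x^8 + 33696·x^10 + 46656·x^12)·Dx^5  (order 5).
h: a_k = 0, 0, 0, -2, 0, 26/5, 0, -702/35, 0, …
ICs: h(0) = 0, h′(0) = 0, h′′(0) = 0, h′′′(0) = -12, h′′′′(0) = 0.

f: a_k = 0, 2, 0, -8/3, 0, 32/5, 0, -128/7, 0, …
g: a_k = 0, -3, 0, 9, 0, -243/5, 0, 2187/7, 0, …
L₀ := L_f ⊗_s L_g (sym. prod.), ord ≤ 4.
Integrate: L := L₀·Dx.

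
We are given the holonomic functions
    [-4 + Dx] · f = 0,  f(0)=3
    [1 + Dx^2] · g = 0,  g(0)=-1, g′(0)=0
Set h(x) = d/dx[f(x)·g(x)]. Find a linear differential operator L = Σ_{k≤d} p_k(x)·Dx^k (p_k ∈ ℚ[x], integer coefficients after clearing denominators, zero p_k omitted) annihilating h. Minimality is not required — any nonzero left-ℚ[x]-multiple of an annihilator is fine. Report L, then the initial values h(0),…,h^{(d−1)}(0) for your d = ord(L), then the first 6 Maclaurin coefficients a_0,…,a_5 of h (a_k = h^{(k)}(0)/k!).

L = 17 - 8·Dx + Dx^2  (order 2).
h: a_k = -12, -45, -78, -161/2, -101/2, -99/8, …
ICs: h(0) = -12, h′(0) = -45.

f: a_k = 3, 12, 24, 32, 32, 128/5, …
g: a_k = -1, 0, 1/2, 0, -1/24, 0, …
f·g: L₀ = L_f ⊗_s L_g, ord ≤ 1·2.
h=h₀': d/dx-closure on L₀ ⇒ L.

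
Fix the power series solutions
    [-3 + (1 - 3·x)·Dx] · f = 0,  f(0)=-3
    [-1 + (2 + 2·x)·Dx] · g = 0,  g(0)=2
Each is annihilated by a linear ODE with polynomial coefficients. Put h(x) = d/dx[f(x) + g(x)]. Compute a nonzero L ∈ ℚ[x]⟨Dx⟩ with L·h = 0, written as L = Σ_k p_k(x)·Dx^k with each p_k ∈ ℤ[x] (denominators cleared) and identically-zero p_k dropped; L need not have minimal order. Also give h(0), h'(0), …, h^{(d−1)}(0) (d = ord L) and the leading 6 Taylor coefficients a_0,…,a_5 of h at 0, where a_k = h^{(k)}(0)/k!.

L = (-126 - 54·x) + (-213 - 450·x - 189·x^2)·Dx + (26 - 34·x - 114·x^2 - 54·x^3)·Dx^2  (order 2).
h: a_k = -8, -109/2, -1941/8, -15557/16, -466525/128, -3359295/256, …
ICs: h(0) = -8, h′(0) = -109/2.

f: a_k = -3, -9, -27, -81, -243, -729, …
g: a_k = 2, 1, -1/4, 1/8, -5/64, 7/128, …
h₀=f+g: left-lcm gives L₀, ord ≤ 2.
Derive L from L₀ (diff closure).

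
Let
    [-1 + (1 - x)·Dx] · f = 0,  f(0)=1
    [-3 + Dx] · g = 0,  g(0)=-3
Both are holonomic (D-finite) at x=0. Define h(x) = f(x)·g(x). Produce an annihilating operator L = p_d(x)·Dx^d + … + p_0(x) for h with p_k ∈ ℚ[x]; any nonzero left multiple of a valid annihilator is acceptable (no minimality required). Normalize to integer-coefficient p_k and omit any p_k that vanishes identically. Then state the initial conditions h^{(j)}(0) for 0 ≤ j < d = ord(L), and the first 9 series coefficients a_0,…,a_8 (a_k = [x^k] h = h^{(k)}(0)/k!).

f: a_k = 1, 1, 1, 1, 1, 1, 1, 1, 1, …
g: a_k = -3, -9, -27/2, -27/2, -81/8, -243/40, -243/80, -729/560, -2187/4480, …
h₀=f·g: eliminate ⇒ L₀, order ≤ 1·1.
L = (4 - 3·x) + (-1 + x)·Dx  (order 1).
h: a_k = -3, -12, -51/2, -39, -393/8, -276/5, -4659/80, -16671/280, -268923/4480, …
ICs: h(0) = -3.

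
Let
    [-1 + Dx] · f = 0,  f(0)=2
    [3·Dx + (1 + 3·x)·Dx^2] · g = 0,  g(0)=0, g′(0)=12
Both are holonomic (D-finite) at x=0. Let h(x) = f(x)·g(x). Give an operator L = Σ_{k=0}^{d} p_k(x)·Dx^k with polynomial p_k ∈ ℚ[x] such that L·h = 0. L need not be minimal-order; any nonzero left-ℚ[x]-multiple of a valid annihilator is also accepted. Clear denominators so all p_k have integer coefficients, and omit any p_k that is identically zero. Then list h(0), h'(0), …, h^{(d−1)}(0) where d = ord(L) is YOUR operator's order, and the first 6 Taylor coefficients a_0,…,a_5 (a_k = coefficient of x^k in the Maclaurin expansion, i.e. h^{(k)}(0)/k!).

L = (-2 + 3·x) + (1 - 6·x)·Dx + (1 + 3·x)·Dx^2  (order 2).
h: a_k = 0, 24, -12, 48, -104, 1289/5, …
ICs: h(0) = 0, h′(0) = 24.

f: a_k = 2, 2, 1, 1/3, 1/12, 1/60, …
g: a_k = 0, 12, -18, 36, -81, 972/5, …
L₀ := L_f ⊗_s L_g (sym. prod.), ord ≤ 2.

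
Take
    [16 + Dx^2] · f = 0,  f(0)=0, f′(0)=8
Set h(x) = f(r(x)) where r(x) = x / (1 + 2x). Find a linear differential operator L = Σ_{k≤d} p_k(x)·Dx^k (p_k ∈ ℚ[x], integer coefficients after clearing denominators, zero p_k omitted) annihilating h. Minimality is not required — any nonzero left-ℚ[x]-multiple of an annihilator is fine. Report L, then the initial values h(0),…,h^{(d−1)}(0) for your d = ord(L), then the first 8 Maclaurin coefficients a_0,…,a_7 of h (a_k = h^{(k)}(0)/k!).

L = 16 + (4 + 24·x + 48·x^2 + 32·x^3)·Dx + (1 + 8·x + 24·x^2 + 32·x^3 + 16·x^4)·Dx^2  (order 2).
h: a_k = 0, 8, -16, 32/3, 64, -5504/15, 1280, -1131008/315, …
ICs: h(0) = 0, h′(0) = 8.

f: a_k = 0, 8, 0, -64/3, 0, 256/15, 0, -2048/315, …
Change of var in L_f (x↦r) gives L₀.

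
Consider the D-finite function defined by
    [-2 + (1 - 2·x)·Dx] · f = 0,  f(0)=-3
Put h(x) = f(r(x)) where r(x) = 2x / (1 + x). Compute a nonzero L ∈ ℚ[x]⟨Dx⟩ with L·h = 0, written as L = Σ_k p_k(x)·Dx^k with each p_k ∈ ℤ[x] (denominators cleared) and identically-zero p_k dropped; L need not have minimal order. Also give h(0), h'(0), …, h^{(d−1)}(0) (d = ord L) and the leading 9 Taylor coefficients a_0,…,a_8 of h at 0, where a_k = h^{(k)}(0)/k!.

L = 4 + (-1 + 2·x + 3·x^2)·Dx  (order 1).
h: a_k = -3, -12, -36, -108, -324, -972, -2916, -8748, -26244, …
ICs: h(0) = -3.

f: a_k = -3, -6, -12, -24, -48, -96, -192, -384, -768, …
f∘r: x↦r, Dx↦Dx/r' in L_f ⇒ L₀.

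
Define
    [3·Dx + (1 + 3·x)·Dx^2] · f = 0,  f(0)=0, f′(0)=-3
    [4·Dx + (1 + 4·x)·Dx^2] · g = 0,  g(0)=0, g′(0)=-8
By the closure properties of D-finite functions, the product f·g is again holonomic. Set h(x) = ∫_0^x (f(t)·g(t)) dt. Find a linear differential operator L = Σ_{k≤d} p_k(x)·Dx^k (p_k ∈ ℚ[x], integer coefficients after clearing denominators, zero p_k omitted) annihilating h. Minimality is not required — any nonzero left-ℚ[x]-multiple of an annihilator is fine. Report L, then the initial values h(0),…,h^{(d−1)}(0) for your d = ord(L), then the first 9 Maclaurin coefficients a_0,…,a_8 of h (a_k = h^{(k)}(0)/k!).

L = (600 + 4032·x + 6912·x^2)·Dx^2 + (854 + 8808·x + 30240·x^2 + 34560·x^3)·Dx^3 + (172 + 2380·x + 12312·x^2 + 28224·x^3 + 24192·x^4)·Dx^4 + (7 + 122·x + 847·x^2 + 2928·x^3 + 5040·x^4 + 3456·x^5)·Dx^5  (order 5).
h: a_k = 0, 0, 0, 8, -21, 272/5, -147, 14508/35, -12131/10, …
ICs: h(0) = 0, h′(0) = 0, h′′(0) = 0, h′′′(0) = 48, h′′′′(0) = -504.

f: a_k = 0, -3, 9/2, -9, 81/4, -243/5, 243/2, -2187/7, 6561/8, …
g: a_k = 0, -8, 16, -128/3, 128, -2048/5, 4096/3, -32768/7, 16384, …
f·g: L₀ = L_f ⊗_s L_g, ord ≤ 2·2.
h=∫₀ˣh₀: take L = L₀·Dx.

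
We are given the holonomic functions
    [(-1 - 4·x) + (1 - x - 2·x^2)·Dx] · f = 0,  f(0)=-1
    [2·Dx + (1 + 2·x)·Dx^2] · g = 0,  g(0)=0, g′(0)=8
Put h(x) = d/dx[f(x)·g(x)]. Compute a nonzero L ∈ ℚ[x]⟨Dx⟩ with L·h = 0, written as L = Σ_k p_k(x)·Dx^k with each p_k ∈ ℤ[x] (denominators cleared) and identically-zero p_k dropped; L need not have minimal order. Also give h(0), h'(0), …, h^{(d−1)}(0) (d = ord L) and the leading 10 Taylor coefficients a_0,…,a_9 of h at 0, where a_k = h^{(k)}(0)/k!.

L = (60 + 216·x + 288·x^2) + (5 + 66·x + 240·x^2 + 224·x^3)·Dx + (-3 - 11·x + 4·x^2 + 44·x^3 + 32·x^4)·Dx^2  (order 2).
h: a_k = -8, 0, -80, -128/3, -448, -2048/5, -33664/15, -18432/7, -377344/35, -911360/63, …
ICs: h(0) = -8, h′(0) = 0.

f: a_k = -1, -1, -3, -5, -11, -21, -43, -85, -171, -341, …
g: a_k = 0, 8, -8, 32/3, -16, 128/5, -128/3, 512/7, -128, 2048/9, …
f·g: L₀ = L_f ⊗_s L_g, ord ≤ 1·2.
Derive L from L₀ (diff closure).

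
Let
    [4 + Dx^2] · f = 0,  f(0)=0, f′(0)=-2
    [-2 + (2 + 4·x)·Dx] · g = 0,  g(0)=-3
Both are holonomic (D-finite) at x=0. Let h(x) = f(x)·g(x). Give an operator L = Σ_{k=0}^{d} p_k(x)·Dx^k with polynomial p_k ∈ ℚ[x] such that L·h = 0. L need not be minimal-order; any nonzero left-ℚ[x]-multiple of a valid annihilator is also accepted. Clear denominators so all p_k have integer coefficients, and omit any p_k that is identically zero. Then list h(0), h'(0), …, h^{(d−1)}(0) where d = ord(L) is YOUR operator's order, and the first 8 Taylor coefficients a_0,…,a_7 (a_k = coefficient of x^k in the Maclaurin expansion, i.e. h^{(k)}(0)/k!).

L = (7 + 16·x + 16·x^2) + (-2 - 4·x)·Dx + (1 + 4·x + 4·x^2)·Dx^2  (order 2).
h: a_k = 0, 6, 6, -7, -1, -19/20, 81/20, -983/168, …
ICs: h(0) = 0, h′(0) = 6.

f: a_k = 0, -2, 0, 4/3, 0, -4/15, 0, 8/315, …
g: a_k = -3, -3, 3/2, -3/2, 15/8, -21/8, 63/16, -99/16, …
L₀ := L_f ⊗_s L_g (sym. prod.), ord ≤ 2.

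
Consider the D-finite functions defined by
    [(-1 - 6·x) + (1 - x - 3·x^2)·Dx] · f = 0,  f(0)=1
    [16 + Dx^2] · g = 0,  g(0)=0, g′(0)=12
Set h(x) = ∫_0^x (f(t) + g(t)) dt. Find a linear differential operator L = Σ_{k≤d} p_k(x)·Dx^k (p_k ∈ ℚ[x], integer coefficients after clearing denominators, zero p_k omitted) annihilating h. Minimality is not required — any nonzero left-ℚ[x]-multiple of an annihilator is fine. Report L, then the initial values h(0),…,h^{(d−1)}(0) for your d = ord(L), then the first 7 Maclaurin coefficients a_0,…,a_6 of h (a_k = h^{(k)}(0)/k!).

f: a_k = 1, 1, 4, 7, 19, 40, 97, …
g: a_k = 0, 12, 0, -32, 0, 128/5, 0, …
h₀=f+g: left-lcm gives L₀, ord ≤ 3.
h=∫₀ˣh₀: take L = L₀·Dx.
L = (464 + 2816·x + 416·x^2 + 2112·x^3 + 5760·x^4 + 6912·x^5)·Dx + (-192 + 304·x + 672·x^2 - 1312·x^3 - 1008·x^4 + 3456·x^5 + 3456·x^6)·Dx^2 + (29 + 176·x + 26·x^2 + 132·x^3 + 360·x^4 + 432·x^5)·Dx^3 + (-12 + 19·x + 42·x^2 - 82·x^3 - 63·x^4 + 216·x^5 + 216·x^6)·Dx^4  (order 4).
h: a_k = 0, 1, 13/2, 4/3, -25/4, 19/5, 164/15, …
ICs: h(0) = 0, h′(0) = 1, h′′(0) = 13, h′′′(0) = 8.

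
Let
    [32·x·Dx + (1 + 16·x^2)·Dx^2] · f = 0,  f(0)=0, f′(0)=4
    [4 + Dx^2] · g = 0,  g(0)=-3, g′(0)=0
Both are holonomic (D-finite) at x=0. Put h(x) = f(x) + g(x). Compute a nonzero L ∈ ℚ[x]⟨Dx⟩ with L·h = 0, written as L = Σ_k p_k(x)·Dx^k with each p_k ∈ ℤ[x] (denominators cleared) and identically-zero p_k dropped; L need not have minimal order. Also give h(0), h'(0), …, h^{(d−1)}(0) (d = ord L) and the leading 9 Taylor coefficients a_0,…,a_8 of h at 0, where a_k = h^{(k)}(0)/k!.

f: a_k = 0, 4, 0, -64/3, 0, 1024/5, 0, -16384/7, 0, …
g: a_k = -3, 0, 6, 0, -2, 0, 4/15, 0, -2/105, …
L₀ := lclm(L_f,L_g); ord L₀ ≤ 2+2.
L = (-6016·x + 102400·x^3 + 32768·x^5)·Dx + (-28 + 1216·x^2 + 27648·x^4 + 16384·x^6)·Dx^2 + (-1504·x + 25600·x^3 + 8192·x^5)·Dx^3 + (-7 + 304·x^2 + 6912·x^4 + 4096·x^6)·Dx^4  (order 4).
h: a_k = -3, 4, 6, -64/3, -2, 1024/5, 4/15, -16384/7, -2/105, …
ICs: h(0) = -3, h′(0) = 4, h′′(0) = 12, h′′′(0) = -128.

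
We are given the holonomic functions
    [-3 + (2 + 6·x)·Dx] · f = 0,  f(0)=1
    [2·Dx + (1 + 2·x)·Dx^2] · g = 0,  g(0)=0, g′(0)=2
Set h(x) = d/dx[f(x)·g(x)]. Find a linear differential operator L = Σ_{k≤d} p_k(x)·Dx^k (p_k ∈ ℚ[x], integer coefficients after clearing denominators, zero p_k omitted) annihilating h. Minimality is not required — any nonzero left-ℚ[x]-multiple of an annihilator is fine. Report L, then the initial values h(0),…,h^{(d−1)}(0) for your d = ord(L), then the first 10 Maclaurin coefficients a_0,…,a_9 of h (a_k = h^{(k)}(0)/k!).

f: a_k = 1, 3/2, -9/8, 27/16, -405/128, 1701/256, -15309/1024, 72171/2048, -2814669/32768, 14073345/65536, …
g: a_k = 0, 2, -2, 8/3, -4, 32/5, -32/3, 128/7, -32, 512/9, …
L₀ := L_f ⊗_s L_g (sym. prod.), ord ≤ 2.
h=h₀': d/dx-closure on L₀ ⇒ L.
L = (39 + 180·x + 108·x^2) + (116 + 756·x + 1512·x^2 + 864·x^3)·Dx + (20 + 184·x + 612·x^2 + 864·x^3 + 432·x^4)·Dx^2  (order 2).
h: a_k = 2, 2, -31/4, 45/2, -3937/64, 52897/320, -1134179/2560, 5339567/4480, -370196803/114688, 3031606675/344064, …
ICs: h(0) = 2, h′(0) = 2.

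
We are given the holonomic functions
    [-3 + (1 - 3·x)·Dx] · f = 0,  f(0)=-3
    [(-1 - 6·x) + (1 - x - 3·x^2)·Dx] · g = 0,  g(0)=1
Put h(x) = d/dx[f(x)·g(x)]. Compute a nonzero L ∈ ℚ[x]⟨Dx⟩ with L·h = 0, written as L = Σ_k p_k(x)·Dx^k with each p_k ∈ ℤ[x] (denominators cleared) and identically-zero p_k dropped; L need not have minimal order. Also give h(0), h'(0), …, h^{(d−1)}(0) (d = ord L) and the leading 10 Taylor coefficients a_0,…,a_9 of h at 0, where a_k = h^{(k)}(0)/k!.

f: a_k = -3, -9, -27, -81, -243, -729, -2187, -6561, -19683, -59049, …
g: a_k = 1, 1, 4, 7, 19, 40, 97, 217, 508, 1159, …
Product ⇒ symmetric product L₀, ord ≤ 1.
Derive L from L₀ (diff closure).
L = (32 - 54·x - 216·x^2 + 972·x^4) + (-4 + 16·x + 27·x^2 - 144·x^3 + 243·x^5)·Dx  (order 1).
h: a_k = -12, -96, -495, -2208, -8880, -33714, -122556, -432384, -1490589, -5049120, …
ICs: h(0) = -12.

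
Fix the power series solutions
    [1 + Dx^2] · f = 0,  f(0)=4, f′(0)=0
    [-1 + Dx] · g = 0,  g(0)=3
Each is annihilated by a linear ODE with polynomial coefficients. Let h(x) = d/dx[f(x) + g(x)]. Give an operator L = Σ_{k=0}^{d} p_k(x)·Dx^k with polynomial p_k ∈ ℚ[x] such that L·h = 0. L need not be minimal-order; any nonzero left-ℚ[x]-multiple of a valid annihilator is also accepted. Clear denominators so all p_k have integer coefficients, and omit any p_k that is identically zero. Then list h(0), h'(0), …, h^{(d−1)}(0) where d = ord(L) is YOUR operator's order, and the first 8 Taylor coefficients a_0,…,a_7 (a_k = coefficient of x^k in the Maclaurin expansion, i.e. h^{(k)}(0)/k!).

f: a_k = 4, 0, -2, 0, 1/6, 0, -1/180, 0, …
g: a_k = 3, 3, 3/2, 1/2, 1/8, 1/40, 1/240, 1/1680, …
Sum ⇒ L₀ = lclm(L_f,L_g) in ℚ(x)⟨Dx⟩.
Differentiate: ansatz ord ≤ ord L₀ ⇒ L.
L = 1 - Dx + Dx^2 - Dx^3  (order 3).
h: a_k = 3, -1, 3/2, 7/6, 1/8, -1/120, 1/240, 1/720, …
ICs: h(0) = 3, h′(0) = -1, h′′(0) = 3.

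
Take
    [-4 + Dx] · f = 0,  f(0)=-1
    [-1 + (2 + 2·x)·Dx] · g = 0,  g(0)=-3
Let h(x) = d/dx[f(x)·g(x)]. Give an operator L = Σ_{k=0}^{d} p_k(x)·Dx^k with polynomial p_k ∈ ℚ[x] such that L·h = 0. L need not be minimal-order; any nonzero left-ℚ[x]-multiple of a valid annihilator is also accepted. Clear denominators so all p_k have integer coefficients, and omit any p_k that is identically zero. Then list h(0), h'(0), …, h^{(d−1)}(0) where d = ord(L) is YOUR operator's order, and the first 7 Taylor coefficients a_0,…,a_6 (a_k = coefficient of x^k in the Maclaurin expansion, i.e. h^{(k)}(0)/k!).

L = (79 + 144·x + 64·x^2) + (-18 - 34·x - 16·x^2)·Dx  (order 1).
h: a_k = 27/2, 237/4, 2049/16, 5841/32, 49553/256, 417727/2560, 1167969/10240, …
ICs: h(0) = 27/2.

f: a_k = -1, -4, -8, -32/3, -32/3, -128/15, -256/45, …
g: a_k = -3, -3/2, 3/8, -3/16, 15/128, -21/256, 63/1024, …
h₀=f·g: eliminate ⇒ L₀, order ≤ 1·1.
h₀' ⇒ L via d/dx closure of L₀.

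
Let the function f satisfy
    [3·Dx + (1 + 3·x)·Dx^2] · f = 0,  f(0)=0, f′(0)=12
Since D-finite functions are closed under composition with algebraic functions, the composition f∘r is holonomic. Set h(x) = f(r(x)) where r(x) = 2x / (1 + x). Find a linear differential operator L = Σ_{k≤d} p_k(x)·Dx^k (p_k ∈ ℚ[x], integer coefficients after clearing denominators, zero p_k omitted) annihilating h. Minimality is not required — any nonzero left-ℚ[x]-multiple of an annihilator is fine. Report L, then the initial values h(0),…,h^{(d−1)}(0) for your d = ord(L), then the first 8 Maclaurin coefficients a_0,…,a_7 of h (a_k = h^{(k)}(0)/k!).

L = (8 + 14·x)·Dx + (1 + 8·x + 7·x^2)·Dx^2  (order 2).
h: a_k = 0, 24, -96, 456, -2400, 67224/5, -78432, 3294168/7, …
ICs: h(0) = 0, h′(0) = 24.

f: a_k = 0, 12, -18, 36, -81, 972/5, -486, 8748/7, …
f∘r: x↦r, Dx↦Dx/r' in L_f ⇒ L₀.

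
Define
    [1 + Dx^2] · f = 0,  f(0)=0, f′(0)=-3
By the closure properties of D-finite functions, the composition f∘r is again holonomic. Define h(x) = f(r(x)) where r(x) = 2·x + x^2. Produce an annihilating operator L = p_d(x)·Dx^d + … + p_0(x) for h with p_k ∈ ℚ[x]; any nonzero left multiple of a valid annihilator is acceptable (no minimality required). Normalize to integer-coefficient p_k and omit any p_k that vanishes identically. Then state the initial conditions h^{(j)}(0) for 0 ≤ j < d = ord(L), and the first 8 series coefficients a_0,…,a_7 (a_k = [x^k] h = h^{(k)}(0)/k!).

f: a_k = 0, -3, 0, 1/2, 0, -1/40, 0, 1/1680, …
h₀=f(r): pull back L_f along r ⇒ L₀.
L = (4 + 12·x + 12·x^2 + 4·x^3) - Dx + (1 + x)·Dx^2  (order 2).
h: a_k = 0, -6, -3, 4, 6, 11/5, -3/2, -202/105, …
ICs: h(0) = 0, h′(0) = -6.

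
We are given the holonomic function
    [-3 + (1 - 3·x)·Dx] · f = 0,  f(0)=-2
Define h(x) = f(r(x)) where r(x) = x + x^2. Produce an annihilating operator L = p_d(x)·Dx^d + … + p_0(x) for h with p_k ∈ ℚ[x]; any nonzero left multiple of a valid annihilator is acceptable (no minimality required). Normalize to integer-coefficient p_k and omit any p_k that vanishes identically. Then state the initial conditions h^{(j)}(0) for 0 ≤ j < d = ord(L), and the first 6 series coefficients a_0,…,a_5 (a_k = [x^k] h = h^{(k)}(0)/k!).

f: a_k = -2, -6, -18, -54, -162, -486, …
Change of var in L_f (x↦r) gives L₀.
L = (3 + 6·x) + (-1 + 3·x + 3·x^2)·Dx  (order 1).
h: a_k = -2, -6, -24, -90, -342, -1296, …
ICs: h(0) = -2.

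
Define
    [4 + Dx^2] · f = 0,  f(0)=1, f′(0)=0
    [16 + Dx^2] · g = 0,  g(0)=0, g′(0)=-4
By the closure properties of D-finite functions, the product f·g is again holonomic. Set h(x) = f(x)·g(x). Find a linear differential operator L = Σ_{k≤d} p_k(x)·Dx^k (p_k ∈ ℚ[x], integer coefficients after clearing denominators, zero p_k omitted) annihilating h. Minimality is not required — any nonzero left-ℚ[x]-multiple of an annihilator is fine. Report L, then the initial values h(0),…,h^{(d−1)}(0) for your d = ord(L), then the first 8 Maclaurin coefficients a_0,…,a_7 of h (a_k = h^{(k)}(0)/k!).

L = 144 + 40·Dx^2 + Dx^4  (order 4).
h: a_k = 0, -4, 0, 56/3, 0, -488/15, 0, 8752/315, …
ICs: h(0) = 0, h′(0) = -4, h′′(0) = 0, h′′′(0) = 112.

f: a_k = 1, 0, -2, 0, 2/3, 0, -4/45, 0, …
g: a_k = 0, -4, 0, 32/3, 0, -128/15, 0, 1024/315, …
Product ⇒ symmetric product L₀, ord ≤ 4.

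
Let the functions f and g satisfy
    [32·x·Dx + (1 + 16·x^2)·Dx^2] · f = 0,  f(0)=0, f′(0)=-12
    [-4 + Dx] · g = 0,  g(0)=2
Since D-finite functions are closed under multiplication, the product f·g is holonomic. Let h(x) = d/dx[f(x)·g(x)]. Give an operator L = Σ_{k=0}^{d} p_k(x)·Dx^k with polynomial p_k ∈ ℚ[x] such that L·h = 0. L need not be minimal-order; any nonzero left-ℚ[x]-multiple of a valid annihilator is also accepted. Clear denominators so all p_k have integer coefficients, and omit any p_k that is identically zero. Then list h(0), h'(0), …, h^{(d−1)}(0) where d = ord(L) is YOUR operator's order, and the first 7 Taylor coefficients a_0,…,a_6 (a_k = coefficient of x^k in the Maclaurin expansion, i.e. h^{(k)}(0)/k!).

f: a_k = 0, -12, 0, 64, 0, -3072/5, 0, …
g: a_k = 2, 8, 16, 64/3, 64/3, 256/15, 512/45, …
h₀=f·g: eliminate ⇒ L₀, order ≤ 2·1.
Derive L from L₀ (diff closure).
L = (16 + 320·x - 768·x^2 + 1024·x^3) + (-96·x + 256·x^2 - 512·x^3)·Dx + (-1 + 4·x - 16·x^2 + 64·x^3)·Dx^2  (order 2).
h: a_k = -24, -192, -192, 1024, -2304, -22528, 190464/5, …
ICs: h(0) = -24, h′(0) = -192.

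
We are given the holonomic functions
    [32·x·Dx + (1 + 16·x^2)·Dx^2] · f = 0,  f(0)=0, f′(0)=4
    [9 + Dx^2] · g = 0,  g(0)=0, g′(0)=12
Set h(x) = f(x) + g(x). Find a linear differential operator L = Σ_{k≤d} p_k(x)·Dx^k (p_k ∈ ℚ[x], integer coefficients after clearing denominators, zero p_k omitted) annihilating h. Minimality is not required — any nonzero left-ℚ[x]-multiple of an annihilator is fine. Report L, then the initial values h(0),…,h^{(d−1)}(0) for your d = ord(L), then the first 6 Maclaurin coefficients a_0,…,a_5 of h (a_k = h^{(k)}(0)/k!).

L = (-52704·x + 967680·x^3 + 663552·x^5)·Dx + (-207 + 13104·x^2 + 283392·x^4 + 331776·x^6)·Dx^2 + (-5856·x + 107520·x^3 + 73728·x^5)·Dx^3 + (-23 + 1456·x^2 + 31488·x^4 + 36864·x^6)·Dx^4  (order 4).
h: a_k = 0, 16, 0, -118/3, 0, 2129/10, …
ICs: h(0) = 0, h′(0) = 16, h′′(0) = 0, h′′′(0) = -236.

f: a_k = 0, 4, 0, -64/3, 0, 1024/5, …
g: a_k = 0, 12, 0, -18, 0, 81/10, …
h₀=f+g: left-lcm gives L₀, ord ≤ 4.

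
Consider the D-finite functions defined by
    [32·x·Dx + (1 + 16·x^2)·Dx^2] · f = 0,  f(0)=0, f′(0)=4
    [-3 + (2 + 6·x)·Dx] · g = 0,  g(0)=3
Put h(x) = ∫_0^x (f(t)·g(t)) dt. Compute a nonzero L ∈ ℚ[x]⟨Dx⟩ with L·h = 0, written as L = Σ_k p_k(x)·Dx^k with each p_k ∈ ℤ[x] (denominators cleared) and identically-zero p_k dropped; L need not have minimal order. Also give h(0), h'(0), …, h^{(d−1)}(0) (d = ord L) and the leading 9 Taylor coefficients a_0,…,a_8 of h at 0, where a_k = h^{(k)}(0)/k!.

f: a_k = 0, 4, 0, -64/3, 0, 1024/5, 0, -16384/7, 0, …
g: a_k = 3, 9/2, -27/8, 81/16, -1215/128, 5103/256, -45927/1024, 216513/2048, -8444007/32768, …
h₀=f·g: eliminate ⇒ L₀, order ≤ 2·1.
h=∫h₀ ⇒ L = L₀·Dx.
L = (27 - 192·x - 144·x^2)·Dx + (-12 + 92·x + 576·x^2 + 576·x^3)·Dx^2 + (4 + 24·x + 100·x^2 + 384·x^3 + 576·x^4)·Dx^3  (order 3).
h: a_k = 0, 0, 6, 6, -155/8, -303/20, 34583/320, 285867/2240, -68900757/71680, …
ICs: h(0) = 0, h′(0) = 0, h′′(0) = 12.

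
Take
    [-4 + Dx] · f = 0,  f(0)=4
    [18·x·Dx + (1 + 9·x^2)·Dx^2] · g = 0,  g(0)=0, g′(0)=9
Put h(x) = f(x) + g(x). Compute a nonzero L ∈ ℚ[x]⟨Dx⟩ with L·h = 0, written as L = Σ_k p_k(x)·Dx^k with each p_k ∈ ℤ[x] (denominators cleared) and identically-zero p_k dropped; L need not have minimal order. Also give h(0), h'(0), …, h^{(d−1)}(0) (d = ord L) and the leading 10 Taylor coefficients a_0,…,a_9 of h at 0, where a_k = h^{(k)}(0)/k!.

f: a_k = 4, 16, 32, 128/3, 128/3, 512/15, 1024/45, 4096/315, 2048/315, 8192/2835, …
g: a_k = 0, 9, 0, -27, 0, 729/5, 0, -6561/7, 0, 6561, …
L₀ := lclm(L_f,L_g); ord L₀ ≤ 1+2.
L = (36 - 144·x - 972·x^2 - 1296·x^3)·Dx + (-17 + 99·x^2 - 648·x^4)·Dx^2 + (2 + 9·x + 36·x^2 + 81·x^3 + 162·x^4)·Dx^3  (order 3).
h: a_k = 4, 25, 32, 47/3, 128/3, 2699/15, 1024/45, -291149/315, 2048/315, 18608627/2835, …
ICs: h(0) = 4, h′(0) = 25, h′′(0) = 64.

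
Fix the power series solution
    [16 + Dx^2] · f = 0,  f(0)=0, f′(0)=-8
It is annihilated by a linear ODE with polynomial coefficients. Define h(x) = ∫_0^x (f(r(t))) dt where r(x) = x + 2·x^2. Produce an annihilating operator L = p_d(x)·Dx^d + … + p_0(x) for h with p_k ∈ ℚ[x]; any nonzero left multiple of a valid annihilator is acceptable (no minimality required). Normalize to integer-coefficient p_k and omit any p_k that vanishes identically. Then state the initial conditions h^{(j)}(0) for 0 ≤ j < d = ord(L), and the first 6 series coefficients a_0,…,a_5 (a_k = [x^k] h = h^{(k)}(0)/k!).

f: a_k = 0, -8, 0, 64/3, 0, -256/15, …
Substitute x→r, Dx→(1/r')Dx; clear ⇒ L₀.
h=∫₀ˣh₀: take L = L₀·Dx.
L = (16 + 192·x + 768·x^2 + 1024·x^3)·Dx - 4·Dx^2 + (1 + 4·x)·Dx^3  (order 3).
h: a_k = 0, 0, -4, -16/3, 16/3, 128/5, …
ICs: h(0) = 0, h′(0) = 0, h′′(0) = -8.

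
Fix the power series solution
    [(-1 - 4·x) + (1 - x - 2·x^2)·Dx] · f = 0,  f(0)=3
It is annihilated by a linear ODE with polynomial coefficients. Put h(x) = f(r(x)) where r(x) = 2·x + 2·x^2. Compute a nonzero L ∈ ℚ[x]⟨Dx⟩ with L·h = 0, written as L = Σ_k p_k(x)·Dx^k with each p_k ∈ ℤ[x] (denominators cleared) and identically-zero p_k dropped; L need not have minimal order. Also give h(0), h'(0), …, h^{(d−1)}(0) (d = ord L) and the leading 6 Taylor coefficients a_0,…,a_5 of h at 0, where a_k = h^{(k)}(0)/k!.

f: a_k = 3, 3, 9, 15, 33, 63, …
L₀ from L_f via x↦r, Dx↦r'^{-1}Dx.
L = (2 + 20·x + 48·x^2 + 32·x^3) + (-1 + 2·x + 10·x^2 + 16·x^3 + 8·x^4)·Dx  (order 1).
h: a_k = 3, 6, 42, 192, 924, 4488, …
ICs: h(0) = 3.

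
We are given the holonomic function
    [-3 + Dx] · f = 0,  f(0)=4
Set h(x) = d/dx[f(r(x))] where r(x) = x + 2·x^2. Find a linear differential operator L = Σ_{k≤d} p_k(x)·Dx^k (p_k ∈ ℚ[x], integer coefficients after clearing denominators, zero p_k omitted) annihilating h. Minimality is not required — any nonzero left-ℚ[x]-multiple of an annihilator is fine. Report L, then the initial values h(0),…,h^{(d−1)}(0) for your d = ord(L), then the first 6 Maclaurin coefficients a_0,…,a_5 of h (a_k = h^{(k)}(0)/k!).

f: a_k = 4, 12, 18, 18, 27/2, 81/10, …
h₀=f(r): pull back L_f along r ⇒ L₀.
h₀' ⇒ L via d/dx closure of L₀.
L = (7 + 24·x + 48·x^2) + (-1 - 4·x)·Dx  (order 1).
h: a_k = 12, 84, 270, 774, 3321/2, 33183/10, …
ICs: h(0) = 12.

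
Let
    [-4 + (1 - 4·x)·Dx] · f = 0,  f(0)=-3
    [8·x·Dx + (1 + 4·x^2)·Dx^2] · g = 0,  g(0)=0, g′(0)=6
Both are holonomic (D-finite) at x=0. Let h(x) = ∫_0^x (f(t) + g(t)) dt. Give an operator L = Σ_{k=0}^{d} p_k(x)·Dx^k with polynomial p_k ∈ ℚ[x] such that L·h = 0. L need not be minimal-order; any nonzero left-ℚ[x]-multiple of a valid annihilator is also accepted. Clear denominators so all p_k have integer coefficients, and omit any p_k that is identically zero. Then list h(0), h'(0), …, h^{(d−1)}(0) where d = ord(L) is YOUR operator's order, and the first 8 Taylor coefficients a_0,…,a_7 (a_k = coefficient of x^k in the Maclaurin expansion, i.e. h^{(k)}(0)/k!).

L = (-8 + 128·x + 96·x^2)·Dx^2 + (13 - 8·x + 100·x^2 + 96·x^3)·Dx^3 + (-1 + 3·x + 12·x^3 + 16·x^4)·Dx^4  (order 4).
h: a_k = 0, -3, -3, -16, -50, -768/5, -2544/5, -12288/7, …
ICs: h(0) = 0, h′(0) = -3, h′′(0) = -6, h′′′(0) = -96.

f: a_k = -3, -12, -48, -192, -768, -3072, -12288, -49152, …
g: a_k = 0, 6, 0, -8, 0, 96/5, 0, -384/7, …
Weyl lclm of L_f,L_g ⇒ L₀ (ord ≤ 3).
h=∫₀ˣh₀: take L = L₀·Dx.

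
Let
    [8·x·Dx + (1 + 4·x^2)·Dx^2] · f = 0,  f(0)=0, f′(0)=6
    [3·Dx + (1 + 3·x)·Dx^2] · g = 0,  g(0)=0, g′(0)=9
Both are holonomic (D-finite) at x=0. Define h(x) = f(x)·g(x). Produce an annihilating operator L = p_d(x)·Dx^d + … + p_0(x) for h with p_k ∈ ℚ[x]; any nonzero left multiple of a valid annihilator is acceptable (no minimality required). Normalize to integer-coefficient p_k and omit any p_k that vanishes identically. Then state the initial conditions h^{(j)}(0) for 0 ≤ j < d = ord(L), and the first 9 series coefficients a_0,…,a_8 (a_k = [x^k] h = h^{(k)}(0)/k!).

L = (1632 + 8496·x + 23040·x^2 + 110016·x^3 + 207360·x^4 + 269568·x^5 + 82944·x^7)·Dx + (418 + 6672·x + 44112·x^2 + 151488·x^3 + 393984·x^4 + 642816·x^5 + 725760·x^6 + 82944·x^7 + 290304·x^8)·Dx^2 + (204 + 1844·x + 12096·x^2 + 47408·x^3 + 122880·x^4 + 240192·x^5 + 331776·x^6 + 361728·x^7 + 82944·x^8 + 165888·x^9)·Dx^3 + (25 + 246·x + 1217·x^2 + 4128·x^3 + 10624·x^4 + 22080·x^5 + 34272·x^6 + 41472·x^7 + 43776·x^8 + 13824·x^9 + 20736·x^10)·Dx^4  (order 4).
h: a_k = 0, 0, 54, -81, 90, -513/2, 4158/5, -9801/5, 4482, …
ICs: h(0) = 0, h′(0) = 0, h′′(0) = 108, h′′′(0) = -486.

f: a_k = 0, 6, 0, -8, 0, 96/5, 0, -384/7, 0, …
g: a_k = 0, 9, -27/2, 27, -243/4, 729/5, -729/2, 6561/7, -19683/8, …
Product ⇒ symmetric product L₀, ord ≤ 4.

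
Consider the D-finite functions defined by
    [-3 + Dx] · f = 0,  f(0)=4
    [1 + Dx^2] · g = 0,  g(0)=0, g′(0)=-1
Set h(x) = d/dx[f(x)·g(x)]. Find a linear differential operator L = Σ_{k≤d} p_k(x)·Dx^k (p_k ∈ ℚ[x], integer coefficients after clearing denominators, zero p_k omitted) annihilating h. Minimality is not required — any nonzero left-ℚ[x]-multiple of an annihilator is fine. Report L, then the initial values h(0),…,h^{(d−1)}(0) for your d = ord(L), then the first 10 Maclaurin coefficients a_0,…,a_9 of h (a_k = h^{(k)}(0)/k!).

f: a_k = 4, 12, 18, 18, 27/2, 81/10, 81/20, 243/140, 729/1120, 243/1120, …
g: a_k = 0, -1, 0, 1/6, 0, -1/120, 0, 1/5040, 0, -1/362880, …
Product ⇒ symmetric product L₀, ord ≤ 2.
h=h₀': d/dx-closure on L₀ ⇒ L.
L = 10 - 6·Dx + Dx^2  (order 2).
h: a_k = -4, -24, -52, -64, -158/3, -156/5, -614/45, -64/15, -481/630, 79/945, …
ICs: h(0) = -4, h′(0) = -24.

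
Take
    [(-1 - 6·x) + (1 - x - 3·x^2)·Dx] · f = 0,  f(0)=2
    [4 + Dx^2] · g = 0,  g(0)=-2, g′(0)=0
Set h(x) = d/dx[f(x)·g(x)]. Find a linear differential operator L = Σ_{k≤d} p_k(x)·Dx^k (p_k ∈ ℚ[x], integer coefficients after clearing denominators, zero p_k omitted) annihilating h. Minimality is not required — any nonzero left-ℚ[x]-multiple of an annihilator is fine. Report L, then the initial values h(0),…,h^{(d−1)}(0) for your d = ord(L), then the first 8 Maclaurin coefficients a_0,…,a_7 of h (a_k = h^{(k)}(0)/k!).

f: a_k = 2, 2, 8, 14, 38, 80, 194, 434, …
g: a_k = -2, 0, 4, 0, -4/3, 0, 8/45, 0, …
L₀ := L_f ⊗_s L_g (sym. prod.), ord ≤ 2.
h₀' ⇒ L via d/dx closure of L₀.
L = (10 - 16·x - 40·x^2 + 48·x^3 + 72·x^4) + (5 + 34·x + 36·x^2 + 72·x^3)·Dx + (-1 - x - x^2 + 12·x^3 + 18·x^4)·Dx^2  (order 2).
h: a_k = -4, -16, -60, -560/3, -1600/3, -22168/15, -178388/45, -657856/63, …
ICs: h(0) = -4, h′(0) = -16.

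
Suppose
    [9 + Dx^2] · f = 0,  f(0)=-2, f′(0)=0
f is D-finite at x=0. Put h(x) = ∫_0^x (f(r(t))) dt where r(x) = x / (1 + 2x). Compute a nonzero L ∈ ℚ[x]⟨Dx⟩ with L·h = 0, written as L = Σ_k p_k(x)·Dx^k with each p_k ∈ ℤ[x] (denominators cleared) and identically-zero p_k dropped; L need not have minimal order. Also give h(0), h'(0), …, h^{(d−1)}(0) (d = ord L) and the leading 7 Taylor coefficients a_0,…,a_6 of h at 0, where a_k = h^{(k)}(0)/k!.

L = 9·Dx + (4 + 24·x + 48·x^2 + 32·x^3)·Dx^2 + (1 + 8·x + 24·x^2 + 32·x^3 + 16·x^4)·Dx^3  (order 3).
h: a_k = 0, -2, 0, 3, -9, 81/4, -39, …
ICs: h(0) = 0, h′(0) = -2, h′′(0) = 0.

f: a_k = -2, 0, 9, 0, -27/4, 0, 81/40, …
Change of var in L_f (x↦r) gives L₀.
h=∫₀ˣh₀: take L = L₀·Dx.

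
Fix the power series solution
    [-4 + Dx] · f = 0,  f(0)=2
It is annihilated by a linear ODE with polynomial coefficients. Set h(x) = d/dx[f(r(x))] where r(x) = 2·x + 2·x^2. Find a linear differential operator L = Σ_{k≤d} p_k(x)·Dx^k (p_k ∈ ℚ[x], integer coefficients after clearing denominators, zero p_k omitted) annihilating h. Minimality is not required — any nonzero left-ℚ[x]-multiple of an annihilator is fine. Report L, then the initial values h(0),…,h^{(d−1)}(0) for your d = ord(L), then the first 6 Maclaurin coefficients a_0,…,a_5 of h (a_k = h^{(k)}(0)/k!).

L = (10 + 32·x + 32·x^2) + (-1 - 2·x)·Dx  (order 1).
h: a_k = 16, 160, 896, 11008/3, 36352/3, 510976/15, …
ICs: h(0) = 16.

f: a_k = 2, 8, 16, 64/3, 64/3, 256/15, …
L₀ from L_f via x↦r, Dx↦r'^{-1}Dx.
h₀' ⇒ L via d/dx closure of L₀.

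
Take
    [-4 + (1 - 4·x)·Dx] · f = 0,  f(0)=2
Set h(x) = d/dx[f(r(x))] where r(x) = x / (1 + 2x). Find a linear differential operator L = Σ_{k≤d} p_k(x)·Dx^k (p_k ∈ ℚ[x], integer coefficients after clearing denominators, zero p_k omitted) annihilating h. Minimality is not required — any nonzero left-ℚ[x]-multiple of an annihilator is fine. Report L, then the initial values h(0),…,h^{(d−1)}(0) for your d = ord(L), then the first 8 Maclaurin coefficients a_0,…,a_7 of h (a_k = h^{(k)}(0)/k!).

L = 4 + (-1 + 2·x)·Dx  (order 1).
h: a_k = 8, 32, 96, 256, 640, 1536, 3584, 8192, …
ICs: h(0) = 8.

f: a_k = 2, 8, 32, 128, 512, 2048, 8192, 32768, …
h₀=f(r): pull back L_f along r ⇒ L₀.
Differentiate: ansatz ord ≤ ord L₀ ⇒ L.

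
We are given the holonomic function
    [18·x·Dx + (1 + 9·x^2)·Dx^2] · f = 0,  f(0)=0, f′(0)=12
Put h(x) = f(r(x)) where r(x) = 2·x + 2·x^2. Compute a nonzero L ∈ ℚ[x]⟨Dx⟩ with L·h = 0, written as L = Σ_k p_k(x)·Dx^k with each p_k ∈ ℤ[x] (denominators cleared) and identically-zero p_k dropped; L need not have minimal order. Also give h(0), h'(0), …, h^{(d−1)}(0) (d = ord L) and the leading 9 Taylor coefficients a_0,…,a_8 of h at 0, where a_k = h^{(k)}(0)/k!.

f: a_k = 0, 12, 0, -36, 0, 972/5, 0, -8748/7, 0, …
L₀ from L_f via x↦r, Dx↦r'^{-1}Dx.
L = (-2 + 72·x + 288·x^2 + 432·x^3 + 216·x^4)·Dx + (1 + 2·x + 36·x^2 + 144·x^3 + 180·x^4 + 72·x^5)·Dx^2  (order 2).
h: a_k = 0, 24, 24, -288, -864, 26784/5, 30816, -684288/7, -1057536, …
ICs: h(0) = 0, h′(0) = 24.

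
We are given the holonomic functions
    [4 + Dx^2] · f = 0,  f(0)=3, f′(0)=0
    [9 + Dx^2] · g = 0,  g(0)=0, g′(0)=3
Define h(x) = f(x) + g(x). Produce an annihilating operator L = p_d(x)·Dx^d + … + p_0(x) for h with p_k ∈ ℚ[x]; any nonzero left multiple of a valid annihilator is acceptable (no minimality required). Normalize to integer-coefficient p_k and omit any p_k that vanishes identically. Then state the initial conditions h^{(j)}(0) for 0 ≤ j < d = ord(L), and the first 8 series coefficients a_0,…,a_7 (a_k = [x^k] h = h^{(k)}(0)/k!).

f: a_k = 3, 0, -6, 0, 2, 0, -4/15, 0, …
g: a_k = 0, 3, 0, -9/2, 0, 81/40, 0, -243/560, …
Sum ⇒ L₀ = lclm(L_f,L_g) in ℚ(x)⟨Dx⟩.
L = 36 + 13·Dx^2 + Dx^4  (order 4).
h: a_k = 3, 3, -6, -9/2, 2, 81/40, -4/15, -243/560, …
ICs: h(0) = 3, h′(0) = 3, h′′(0) = -12, h′′′(0) = -27.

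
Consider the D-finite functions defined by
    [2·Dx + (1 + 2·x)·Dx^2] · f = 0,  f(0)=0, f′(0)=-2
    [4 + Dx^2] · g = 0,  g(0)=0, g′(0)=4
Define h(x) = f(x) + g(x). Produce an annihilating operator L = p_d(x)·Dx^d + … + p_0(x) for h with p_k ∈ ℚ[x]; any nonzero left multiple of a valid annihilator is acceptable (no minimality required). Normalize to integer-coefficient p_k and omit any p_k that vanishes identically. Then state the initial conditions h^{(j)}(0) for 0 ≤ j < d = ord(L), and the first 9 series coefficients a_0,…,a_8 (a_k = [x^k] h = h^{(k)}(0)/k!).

L = (56 + 32·x + 32·x^2)·Dx + (12 + 40·x + 48·x^2 + 32·x^3)·Dx^2 + (14 + 8·x + 8·x^2)·Dx^3 + (3 + 10·x + 12·x^2 + 8·x^3)·Dx^4  (order 4).
h: a_k = 0, 2, 2, -16/3, 4, -88/15, 32/3, -5776/315, 32, …
ICs: h(0) = 0, h′(0) = 2, h′′(0) = 4, h′′′(0) = -32.

f: a_k = 0, -2, 2, -8/3, 4, -32/5, 32/3, -128/7, 32, …
g: a_k = 0, 4, 0, -8/3, 0, 8/15, 0, -16/315, 0, …
h₀=f+g: left-lcm gives L₀, ord ≤ 4.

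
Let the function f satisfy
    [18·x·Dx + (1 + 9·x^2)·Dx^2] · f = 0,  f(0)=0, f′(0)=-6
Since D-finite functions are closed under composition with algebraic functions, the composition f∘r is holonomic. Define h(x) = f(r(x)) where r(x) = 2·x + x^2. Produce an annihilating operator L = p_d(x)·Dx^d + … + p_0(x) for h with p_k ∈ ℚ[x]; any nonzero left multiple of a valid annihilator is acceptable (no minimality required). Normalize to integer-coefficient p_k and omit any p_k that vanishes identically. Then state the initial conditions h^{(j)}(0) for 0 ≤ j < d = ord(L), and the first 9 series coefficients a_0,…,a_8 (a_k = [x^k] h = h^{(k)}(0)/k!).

L = (-1 + 72·x + 144·x^2 + 108·x^3 + 27·x^4)·Dx + (1 + x + 36·x^2 + 72·x^3 + 45·x^4 + 9·x^5)·Dx^2  (order 2).
h: a_k = 0, -12, -6, 144, 216, -15012/5, -7758, 505440/7, 276048, …
ICs: h(0) = 0, h′(0) = -12.

f: a_k = 0, -6, 0, 18, 0, -486/5, 0, 4374/7, 0, …
Change of var in L_f (x↦r) gives L₀.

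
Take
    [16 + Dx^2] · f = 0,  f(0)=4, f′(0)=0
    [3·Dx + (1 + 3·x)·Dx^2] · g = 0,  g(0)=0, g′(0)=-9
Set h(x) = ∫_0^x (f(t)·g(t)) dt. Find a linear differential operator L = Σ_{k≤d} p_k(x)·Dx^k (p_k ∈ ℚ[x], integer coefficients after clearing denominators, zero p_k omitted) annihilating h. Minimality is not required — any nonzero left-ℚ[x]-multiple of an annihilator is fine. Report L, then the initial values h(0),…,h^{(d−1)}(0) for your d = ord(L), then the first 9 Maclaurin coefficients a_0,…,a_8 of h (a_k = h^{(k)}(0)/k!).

L = (2272 + 127488·x + 781056·x^2 + 1769472·x^3 + 1327104·x^4)·Dx + (4416 + 50112·x + 165888·x^2 + 165888·x^3)·Dx^2 + (1022 + 19392·x + 102816·x^2 + 221184·x^3 + 165888·x^4)·Dx^3 + (276 + 3132·x + 10368·x^2 + 10368·x^3)·Dx^4 + (55 + 714·x + 3375·x^2 + 6912·x^3 + 5184·x^4)·Dx^5  (order 5).
h: a_k = 0, 0, -18, 18, 45, -189/5, -86/5, 90/7, -269/70, …
ICs: h(0) = 0, h′(0) = 0, h′′(0) = -36, h′′′(0) = 108, h′′′′(0) = 1080.

f: a_k = 4, 0, -32, 0, 128/3, 0, -1024/45, 0, 2048/315, …
g: a_k = 0, -9, 27/2, -27, 243/4, -729/5, 729/2, -6561/7, 19683/8, …
L₀ := L_f ⊗_s L_g (sym. prod.), ord ≤ 4.
h=∫₀ˣh₀: take L = L₀·Dx.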